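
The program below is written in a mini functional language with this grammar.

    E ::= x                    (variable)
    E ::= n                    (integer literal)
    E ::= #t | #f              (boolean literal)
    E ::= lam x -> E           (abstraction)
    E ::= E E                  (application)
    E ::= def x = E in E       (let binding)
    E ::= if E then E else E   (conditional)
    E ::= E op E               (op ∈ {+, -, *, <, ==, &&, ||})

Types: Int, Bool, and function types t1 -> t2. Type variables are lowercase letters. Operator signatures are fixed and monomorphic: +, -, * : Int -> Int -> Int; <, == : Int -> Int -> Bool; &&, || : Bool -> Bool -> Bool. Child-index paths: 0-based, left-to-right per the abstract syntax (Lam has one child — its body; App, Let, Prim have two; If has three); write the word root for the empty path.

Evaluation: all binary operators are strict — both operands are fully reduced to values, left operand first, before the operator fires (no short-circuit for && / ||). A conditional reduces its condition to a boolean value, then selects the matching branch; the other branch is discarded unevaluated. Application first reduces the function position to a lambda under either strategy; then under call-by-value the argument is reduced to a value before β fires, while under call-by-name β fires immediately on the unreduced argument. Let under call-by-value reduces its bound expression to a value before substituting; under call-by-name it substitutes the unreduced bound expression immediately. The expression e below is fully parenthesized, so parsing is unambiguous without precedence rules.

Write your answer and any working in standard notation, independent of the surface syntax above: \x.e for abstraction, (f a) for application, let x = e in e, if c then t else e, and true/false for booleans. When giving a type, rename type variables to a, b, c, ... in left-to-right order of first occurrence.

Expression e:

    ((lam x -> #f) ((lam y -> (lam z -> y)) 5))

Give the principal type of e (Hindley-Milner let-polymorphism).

Answer: Bool

Derivation:
\x._ : a -> Bool
y : b
\z._ : c -> b
\y._ : b -> c -> b
  unify b -> c -> b ~ Int -> d
  unify b ~ Int
  unify c -> Int ~ d
_ _ : c -> Int
  unify a -> Bool ~ (c -> Int) -> e
  unify a ~ c -> Int
  unify Bool ~ e
_ _ : Bool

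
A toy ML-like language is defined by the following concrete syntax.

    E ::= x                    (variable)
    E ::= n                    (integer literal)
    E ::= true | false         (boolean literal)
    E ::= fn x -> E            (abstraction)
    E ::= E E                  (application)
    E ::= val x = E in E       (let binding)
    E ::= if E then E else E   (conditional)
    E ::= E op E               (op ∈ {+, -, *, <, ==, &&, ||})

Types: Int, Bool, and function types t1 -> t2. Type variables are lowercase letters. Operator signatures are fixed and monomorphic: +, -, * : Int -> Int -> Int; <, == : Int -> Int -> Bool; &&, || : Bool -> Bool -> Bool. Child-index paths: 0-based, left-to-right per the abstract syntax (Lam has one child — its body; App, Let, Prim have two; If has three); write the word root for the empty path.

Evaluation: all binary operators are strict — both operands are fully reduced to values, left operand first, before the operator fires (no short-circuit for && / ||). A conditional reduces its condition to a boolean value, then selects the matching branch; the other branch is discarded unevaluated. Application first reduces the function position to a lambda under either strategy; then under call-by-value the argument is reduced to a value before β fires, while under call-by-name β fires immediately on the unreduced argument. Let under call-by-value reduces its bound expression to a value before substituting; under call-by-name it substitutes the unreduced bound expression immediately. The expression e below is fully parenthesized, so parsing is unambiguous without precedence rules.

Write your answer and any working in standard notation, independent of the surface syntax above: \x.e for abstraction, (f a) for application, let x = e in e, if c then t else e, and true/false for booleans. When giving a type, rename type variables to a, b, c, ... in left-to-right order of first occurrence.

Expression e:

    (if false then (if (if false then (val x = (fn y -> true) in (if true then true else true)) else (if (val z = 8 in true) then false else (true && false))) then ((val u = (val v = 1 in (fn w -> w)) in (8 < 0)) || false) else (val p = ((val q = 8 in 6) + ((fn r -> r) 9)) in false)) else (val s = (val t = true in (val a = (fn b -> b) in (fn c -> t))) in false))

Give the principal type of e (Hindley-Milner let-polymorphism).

Working:
  unify Bool ~ Bool
  unify Bool ~ Bool
\y._ : a -> Bool
let x : forall. a -> Bool
  unify Bool ~ Bool
  unify Bool ~ Bool
let z : Int
  unify Bool ~ Bool
  unify Bool ~ Bool
  unify Bool ~ Bool
  unify Bool ~ Bool
  unify Bool ~ Bool
  unify Bool ~ Bool
let v : Int
w : b
\w._ : b -> b
let u : forall. b -> b
  unify Int ~ Int
  unify Int ~ Int
  unify Bool ~ Bool
  unify Bool ~ Bool
let q : Int
  unify Int ~ Int
r : c
\r._ : c -> c
  unify c -> c ~ Int -> d
  unify c ~ Int
  unify Int ~ d
_ _ : Int
  unify Int ~ Int
let p : Int
  unify Bool ~ Bool
let t : Bool
b : e
\b._ : e -> e
let a : forall. e -> e
t : Bool
\c._ : f -> Bool
let s : forall. f -> Bool
  unify Bool ~ Bool

Answer: Bool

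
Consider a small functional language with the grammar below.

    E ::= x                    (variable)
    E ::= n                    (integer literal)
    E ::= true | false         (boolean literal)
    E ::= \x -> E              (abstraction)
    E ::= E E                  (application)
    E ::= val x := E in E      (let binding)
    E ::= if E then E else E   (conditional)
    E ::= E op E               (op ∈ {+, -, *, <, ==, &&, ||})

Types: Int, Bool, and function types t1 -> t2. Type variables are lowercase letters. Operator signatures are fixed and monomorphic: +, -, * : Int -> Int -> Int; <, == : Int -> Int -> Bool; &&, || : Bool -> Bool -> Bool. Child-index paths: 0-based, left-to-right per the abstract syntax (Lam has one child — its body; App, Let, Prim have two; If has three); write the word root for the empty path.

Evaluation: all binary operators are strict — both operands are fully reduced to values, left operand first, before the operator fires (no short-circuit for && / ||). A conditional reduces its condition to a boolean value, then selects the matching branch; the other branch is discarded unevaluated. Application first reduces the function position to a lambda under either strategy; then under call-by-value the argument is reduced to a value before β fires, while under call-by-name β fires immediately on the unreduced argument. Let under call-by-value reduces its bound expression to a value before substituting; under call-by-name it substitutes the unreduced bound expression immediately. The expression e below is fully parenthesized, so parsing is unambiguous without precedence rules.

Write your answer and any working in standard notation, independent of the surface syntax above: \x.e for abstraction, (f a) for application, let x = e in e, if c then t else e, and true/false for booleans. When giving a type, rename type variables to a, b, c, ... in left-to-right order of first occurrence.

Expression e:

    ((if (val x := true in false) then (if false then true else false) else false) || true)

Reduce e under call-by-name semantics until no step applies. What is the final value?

Trace:
step 0: ((if (let x = true in false) then (if false then true else false) else false) || true)
step 1: [let@0.0] ((if false then (if false then true else false) else false) || true)
step 2: [if@0] (false || true)
step 3: [delta@root] true

Answer: true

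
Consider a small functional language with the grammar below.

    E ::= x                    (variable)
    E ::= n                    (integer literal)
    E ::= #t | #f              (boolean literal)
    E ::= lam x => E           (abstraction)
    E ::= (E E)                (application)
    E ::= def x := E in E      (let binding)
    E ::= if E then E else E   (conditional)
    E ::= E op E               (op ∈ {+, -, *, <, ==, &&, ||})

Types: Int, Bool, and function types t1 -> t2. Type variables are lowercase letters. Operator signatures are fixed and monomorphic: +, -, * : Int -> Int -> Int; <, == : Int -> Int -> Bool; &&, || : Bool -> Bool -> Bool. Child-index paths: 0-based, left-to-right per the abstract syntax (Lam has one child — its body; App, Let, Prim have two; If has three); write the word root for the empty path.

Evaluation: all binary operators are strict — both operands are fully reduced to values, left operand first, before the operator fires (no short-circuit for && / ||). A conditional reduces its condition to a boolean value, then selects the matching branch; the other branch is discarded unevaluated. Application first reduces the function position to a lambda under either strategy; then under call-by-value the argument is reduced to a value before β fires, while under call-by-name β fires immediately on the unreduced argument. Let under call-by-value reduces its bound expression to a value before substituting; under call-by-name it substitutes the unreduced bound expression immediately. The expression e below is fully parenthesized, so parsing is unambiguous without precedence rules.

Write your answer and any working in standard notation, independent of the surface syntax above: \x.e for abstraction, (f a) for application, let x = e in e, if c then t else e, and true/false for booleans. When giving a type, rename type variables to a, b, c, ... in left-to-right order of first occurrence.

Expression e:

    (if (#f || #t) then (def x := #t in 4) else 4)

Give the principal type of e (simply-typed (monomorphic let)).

Answer: Int

Working:
  unify Bool ~ Bool
  unify Bool ~ Bool
  unify Bool ~ Bool
let x : Bool
  unify Int ~ Int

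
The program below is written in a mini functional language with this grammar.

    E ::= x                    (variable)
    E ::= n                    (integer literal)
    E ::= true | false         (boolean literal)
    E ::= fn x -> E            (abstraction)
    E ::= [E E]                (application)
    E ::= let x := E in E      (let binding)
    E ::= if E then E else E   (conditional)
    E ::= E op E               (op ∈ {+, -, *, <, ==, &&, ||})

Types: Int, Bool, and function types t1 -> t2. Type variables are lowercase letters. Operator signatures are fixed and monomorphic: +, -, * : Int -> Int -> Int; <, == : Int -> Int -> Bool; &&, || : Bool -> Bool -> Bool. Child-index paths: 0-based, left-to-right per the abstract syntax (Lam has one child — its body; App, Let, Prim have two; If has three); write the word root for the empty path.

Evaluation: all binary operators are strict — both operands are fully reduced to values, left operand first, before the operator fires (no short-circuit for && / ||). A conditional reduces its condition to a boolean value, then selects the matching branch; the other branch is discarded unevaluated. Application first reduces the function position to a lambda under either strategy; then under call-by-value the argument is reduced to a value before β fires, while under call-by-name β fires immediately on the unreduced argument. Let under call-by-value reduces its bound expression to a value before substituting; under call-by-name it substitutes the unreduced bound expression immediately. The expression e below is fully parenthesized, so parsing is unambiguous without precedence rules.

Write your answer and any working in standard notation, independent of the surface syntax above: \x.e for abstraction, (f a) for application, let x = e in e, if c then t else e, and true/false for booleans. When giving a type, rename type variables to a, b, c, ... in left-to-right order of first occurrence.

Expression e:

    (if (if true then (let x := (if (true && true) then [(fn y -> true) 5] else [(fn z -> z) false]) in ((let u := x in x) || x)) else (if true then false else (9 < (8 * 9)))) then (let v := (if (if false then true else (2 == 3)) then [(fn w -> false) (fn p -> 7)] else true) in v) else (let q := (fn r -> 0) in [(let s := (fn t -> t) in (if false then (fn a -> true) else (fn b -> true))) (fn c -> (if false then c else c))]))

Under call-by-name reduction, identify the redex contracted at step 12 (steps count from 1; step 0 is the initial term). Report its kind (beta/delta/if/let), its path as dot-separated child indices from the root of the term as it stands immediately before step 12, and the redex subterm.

Working:
step 0: (if (if true then (let x = (if (true && true) then ((\y.true) 5) else ((\z.z) false)) in ((let u = x in x) || x)) else (if true then false else (9 < (8 * 9)))) then (let v = (if (if false then true else (2 == 3)) then ((\w.false) (\p.7)) else true) in v) else (let q = (\r.0) in ((let s = (\t.t) in (if false then (\a.true) else (\b.true))) (\c.(if false then c else c)))))
step 1: [if@0] (if (let x = (if (true && true) then ((\y.true) 5) else ((\z.z) false)) in ((let u = x in x) || x)) then (let v = (if (if false then true else (2 == 3)) then ((\w.false) (\p.7)) else true) in v) else (let q = (\r.0) in ((let s = (\t.t) in (if false then (\a.true) else (\b.true))) (\c.(if false then c else c)))))
step 2: [let@0] (if ((let u = (if (true && true) then ((\y.true) 5) else ((\z.z) false)) in (if (true && true) then ((\y.true) 5) else ((\z.z) false))) || (if (true && true) then ((\y.true) 5) else ((\z.z) false))) then (let v = (if (if false then true else (2 == 3)) then ((\w.false) (\p.7)) else true) in v) else (let q = (\r.0) in ((let s = (\t.t) in (if false then (\a.true) else (\b.true))) (\c.(if false then c else c)))))
step 3: [let@0.0] (if ((if (true && true) then ((\y.true) 5) else ((\z.z) false)) || (if (true && true) then ((\y.true) 5) else ((\z.z) false))) then (let v = (if (if false then true else (2 == 3)) then ((\w.false) (\p.7)) else true) in v) else (let q = (\r.0) in ((let s = (\t.t) in (if false then (\a.true) else (\b.true))) (\c.(if false then c else c)))))
step 4: [delta@0.0.0] (if ((if true then ((\y.true) 5) else ((\z.z) false)) || (if (true && true) then ((\y.true) 5) else ((\z.z) false))) then (let v = (if (if false then true else (2 == 3)) then ((\w.false) (\p.7)) else true) in v) else (let q = (\r.0) in ((let s = (\t.t) in (if false then (\a.true) else (\b.true))) (\c.(if false then c else c)))))
step 5: [if@0.0] (if (((\y.true) 5) || (if (true && true) then ((\y.true) 5) else ((\z.z) false))) then (let v = (if (if false then true else (2 == 3)) then ((\w.false) (\p.7)) else true) in v) else (let q = (\r.0) in ((let s = (\t.t) in (if false then (\a.true) else (\b.true))) (\c.(if false then c else c)))))
step 6: [beta@0.0] (if (true || (if (true && true) then ((\y.true) 5) else ((\z.z) false))) then (let v = (if (if false then true else (2 == 3)) then ((\w.false) (\p.7)) else true) in v) else (let q = (\r.0) in ((let s = (\t.t) in (if false then (\a.true) else (\b.true))) (\c.(if false then c else c)))))
step 7: [delta@0.1.0] (if (true || (if true then ((\y.true) 5) else ((\z.z) false))) then (let v = (if (if false then true else (2 == 3)) then ((\w.false) (\p.7)) else true) in v) else (let q = (\r.0) in ((let s = (\t.t) in (if false then (\a.true) else (\b.true))) (\c.(if false then c else c)))))
step 8: [if@0.1] (if (true || ((\y.true) 5)) then (let v = (if (if false then true else (2 == 3)) then ((\w.false) (\p.7)) else true) in v) else (let q = (\r.0) in ((let s = (\t.t) in (if false then (\a.true) else (\b.true))) (\c.(if false then c else c)))))
step 9: [beta@0.1] (if (true || true) then (let v = (if (if false then true else (2 == 3)) then ((\w.false) (\p.7)) else true) in v) else (let q = (\r.0) in ((let s = (\t.t) in (if false then (\a.true) else (\b.true))) (\c.(if false then c else c)))))
step 10: [delta@0] (if true then (let v = (if (if false then true else (2 == 3)) then ((\w.false) (\p.7)) else true) in v) else (let q = (\r.0) in ((let s = (\t.t) in (if false then (\a.true) else (\b.true))) (\c.(if false then c else c)))))
step 11: [if@root] (let v = (if (if false then true else (2 == 3)) then ((\w.false) (\p.7)) else true) in v)
step 12: [let@root] (if (if false then true else (2 == 3)) then ((\w.false) (\p.7)) else true)

Answer: let at root : (let v = (if (if false then true else (2 == 3)) then ((\w.false) (\p.7)) else true) in v)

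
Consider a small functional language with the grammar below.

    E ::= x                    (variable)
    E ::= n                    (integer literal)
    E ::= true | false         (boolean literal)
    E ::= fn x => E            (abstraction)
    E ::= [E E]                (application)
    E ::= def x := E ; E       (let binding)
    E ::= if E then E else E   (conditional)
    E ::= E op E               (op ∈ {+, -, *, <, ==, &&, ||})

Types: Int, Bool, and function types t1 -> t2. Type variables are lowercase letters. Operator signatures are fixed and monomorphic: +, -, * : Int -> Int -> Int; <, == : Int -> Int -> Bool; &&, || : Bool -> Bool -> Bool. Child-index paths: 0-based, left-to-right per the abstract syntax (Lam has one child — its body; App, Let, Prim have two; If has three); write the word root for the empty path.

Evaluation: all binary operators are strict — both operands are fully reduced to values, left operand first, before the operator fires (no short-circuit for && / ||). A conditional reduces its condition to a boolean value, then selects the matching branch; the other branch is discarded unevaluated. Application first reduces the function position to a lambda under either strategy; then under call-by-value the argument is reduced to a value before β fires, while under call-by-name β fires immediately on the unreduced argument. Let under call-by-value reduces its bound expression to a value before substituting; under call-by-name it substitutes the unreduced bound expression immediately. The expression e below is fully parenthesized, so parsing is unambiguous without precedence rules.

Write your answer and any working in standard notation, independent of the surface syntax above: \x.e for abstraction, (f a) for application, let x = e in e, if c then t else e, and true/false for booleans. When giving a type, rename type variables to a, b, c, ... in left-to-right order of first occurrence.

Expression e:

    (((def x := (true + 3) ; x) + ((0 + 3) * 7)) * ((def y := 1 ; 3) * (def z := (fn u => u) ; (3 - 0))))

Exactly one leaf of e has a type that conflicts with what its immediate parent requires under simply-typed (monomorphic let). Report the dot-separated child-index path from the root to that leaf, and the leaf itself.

Working:
  unify Bool ~ Int
  FAIL: mismatch Bool ~ Int

Answer: 0.0.0.0 : true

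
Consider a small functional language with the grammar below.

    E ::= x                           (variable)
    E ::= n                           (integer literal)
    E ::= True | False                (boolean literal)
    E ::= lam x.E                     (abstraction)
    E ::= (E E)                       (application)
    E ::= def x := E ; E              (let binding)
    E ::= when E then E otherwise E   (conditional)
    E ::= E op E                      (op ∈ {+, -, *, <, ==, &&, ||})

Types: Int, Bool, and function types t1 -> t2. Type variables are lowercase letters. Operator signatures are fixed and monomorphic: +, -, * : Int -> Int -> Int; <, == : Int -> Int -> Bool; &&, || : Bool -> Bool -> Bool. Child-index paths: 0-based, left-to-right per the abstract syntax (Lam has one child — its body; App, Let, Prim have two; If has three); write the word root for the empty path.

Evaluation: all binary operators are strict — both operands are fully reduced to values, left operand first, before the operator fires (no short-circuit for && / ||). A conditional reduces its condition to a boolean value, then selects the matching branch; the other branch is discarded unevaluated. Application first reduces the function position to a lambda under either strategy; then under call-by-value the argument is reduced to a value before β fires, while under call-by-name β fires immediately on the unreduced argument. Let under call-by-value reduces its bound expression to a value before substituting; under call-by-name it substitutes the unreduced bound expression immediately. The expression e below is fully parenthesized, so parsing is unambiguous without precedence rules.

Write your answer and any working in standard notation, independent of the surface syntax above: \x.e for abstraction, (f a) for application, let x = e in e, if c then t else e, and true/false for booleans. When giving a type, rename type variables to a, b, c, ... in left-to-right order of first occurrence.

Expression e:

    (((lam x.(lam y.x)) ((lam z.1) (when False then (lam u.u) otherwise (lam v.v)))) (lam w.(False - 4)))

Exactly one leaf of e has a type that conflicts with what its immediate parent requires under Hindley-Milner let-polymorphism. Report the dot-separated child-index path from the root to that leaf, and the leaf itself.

Trace:
x : a
\y._ : b -> a
\x._ : a -> b -> a
\z._ : c -> Int
  unify Bool ~ Bool
u : d
\u._ : d -> d
v : e
\v._ : e -> e
  unify d -> d ~ e -> e
  unify d ~ e
  unify e ~ e
  unify c -> Int ~ (e -> e) -> f
  unify c ~ e -> e
  unify Int ~ f
_ _ : Int
  unify a -> b -> a ~ Int -> g
  unify a ~ Int
  unify b -> Int ~ g
_ _ : b -> Int
  unify Bool ~ Int
  FAIL: mismatch Bool ~ Int

Answer: 1.0.0 : false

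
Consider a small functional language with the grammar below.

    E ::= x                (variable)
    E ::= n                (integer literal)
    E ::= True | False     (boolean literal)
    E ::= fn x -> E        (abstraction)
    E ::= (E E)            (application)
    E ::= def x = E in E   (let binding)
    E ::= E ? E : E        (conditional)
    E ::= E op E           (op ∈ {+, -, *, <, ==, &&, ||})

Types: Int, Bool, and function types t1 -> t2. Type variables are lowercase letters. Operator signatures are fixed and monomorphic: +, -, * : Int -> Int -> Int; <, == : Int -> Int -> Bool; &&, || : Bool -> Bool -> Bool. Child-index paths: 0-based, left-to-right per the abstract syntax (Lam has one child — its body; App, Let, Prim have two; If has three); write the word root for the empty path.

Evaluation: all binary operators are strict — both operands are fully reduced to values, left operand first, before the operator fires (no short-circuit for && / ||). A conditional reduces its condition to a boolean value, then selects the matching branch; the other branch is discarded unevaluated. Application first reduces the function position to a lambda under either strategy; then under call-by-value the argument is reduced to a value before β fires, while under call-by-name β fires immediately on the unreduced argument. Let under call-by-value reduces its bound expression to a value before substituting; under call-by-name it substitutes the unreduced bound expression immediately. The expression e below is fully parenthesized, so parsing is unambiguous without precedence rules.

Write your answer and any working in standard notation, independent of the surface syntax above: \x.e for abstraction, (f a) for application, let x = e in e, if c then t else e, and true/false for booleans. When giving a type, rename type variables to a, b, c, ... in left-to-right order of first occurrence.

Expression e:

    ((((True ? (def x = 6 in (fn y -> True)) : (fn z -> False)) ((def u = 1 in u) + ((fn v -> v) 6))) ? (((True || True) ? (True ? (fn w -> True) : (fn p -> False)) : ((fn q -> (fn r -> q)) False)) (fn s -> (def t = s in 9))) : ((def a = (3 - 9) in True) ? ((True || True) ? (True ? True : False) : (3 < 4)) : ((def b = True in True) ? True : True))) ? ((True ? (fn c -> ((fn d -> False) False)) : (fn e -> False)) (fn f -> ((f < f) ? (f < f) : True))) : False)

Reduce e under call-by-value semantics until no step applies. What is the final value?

Derivation:
step 0: (if (if ((if true then (let x = 6 in (\y.true)) else (\z.false)) ((let u = 1 in u) + ((\v.v) 6))) then ((if (true || true) then (if true then (\w.true) else (\p.false)) else ((\q.(\r.q)) false)) (\s.(let t = s in 9))) else (if (let a = (3 - 9) in true) then (if (true || true) then (if true then true else false) else (3 < 4)) else (if (let b = true in true) then true else true))) then ((if true then (\c.((\d.false) false)) else (\e.false)) (\f.(if (f < f) then (f < f) else true))) else false)
step 1: [if@0.0.0] (if (if ((let x = 6 in (\y.true)) ((let u = 1 in u) + ((\v.v) 6))) then ((if (true || true) then (if true then (\w.true) else (\p.false)) else ((\q.(\r.q)) false)) (\s.(let t = s in 9))) else (if (let a = (3 - 9) in true) then (if (true || true) then (if true then true else false) else (3 < 4)) else (if (let b = true in true) then true else true))) then ((if true then (\c.((\d.false) false)) else (\e.false)) (\f.(if (f < f) then (f < f) else true))) else false)
step 2: [let@0.0.0] (if (if ((\y.true) ((let u = 1 in u) + ((\v.v) 6))) then ((if (true || true) then (if true then (\w.true) else (\p.false)) else ((\q.(\r.q)) false)) (\s.(let t = s in 9))) else (if (let a = (3 - 9) in true) then (if (true || true) then (if true then true else false) else (3 < 4)) else (if (let b = true in true) then true else true))) then ((if true then (\c.((\d.false) false)) else (\e.false)) (\f.(if (f < f) then (f < f) else true))) else false)
step 3: [let@0.0.1.0] (if (if ((\y.true) (1 + ((\v.v) 6))) then ((if (true || true) then (if true then (\w.true) else (\p.false)) else ((\q.(\r.q)) false)) (\s.(let t = s in 9))) else (if (let a = (3 - 9) in true) then (if (true || true) then (if true then true else false) else (3 < 4)) else (if (let b = true in true) then true else true))) then ((if true then (\c.((\d.false) false)) else (\e.false)) (\f.(if (f < f) then (f < f) else true))) else false)
step 4: [beta@0.0.1.1] (if (if ((\y.true) (1 + 6)) then ((if (true || true) then (if true then (\w.true) else (\p.false)) else ((\q.(\r.q)) false)) (\s.(let t = s in 9))) else (if (let a = (3 - 9) in true) then (if (true || true) then (if true then true else false) else (3 < 4)) else (if (let b = true in true) then true else true))) then ((if true then (\c.((\d.false) false)) else (\e.false)) (\f.(if (f < f) then (f < f) else true))) else false)
step 5: [delta@0.0.1] (if (if ((\y.true) 7) then ((if (true || true) then (if true then (\w.true) else (\p.false)) else ((\q.(\r.q)) false)) (\s.(let t = s in 9))) else (if (let a = (3 - 9) in true) then (if (true || true) then (if true then true else false) else (3 < 4)) else (if (let b = true in true) then true else true))) then ((if true then (\c.((\d.false) false)) else (\e.false)) (\f.(if (f < f) then (f < f) else true))) else false)
step 6: [beta@0.0] (if (if true then ((if (true || true) then (if true then (\w.true) else (\p.false)) else ((\q.(\r.q)) false)) (\s.(let t = s in 9))) else (if (let a = (3 - 9) in true) then (if (true || true) then (if true then true else false) else (3 < 4)) else (if (let b = true in true) then true else true))) then ((if true then (\c.((\d.false) false)) else (\e.false)) (\f.(if (f < f) then (f < f) else true))) else false)
step 7: [if@0] (if ((if (true || true) then (if true then (\w.true) else (\p.false)) else ((\q.(\r.q)) false)) (\s.(let t = s in 9))) then ((if true then (\c.((\d.false) false)) else (\e.false)) (\f.(if (f < f) then (f < f) else true))) else false)
step 8: [delta@0.0.0] (if ((if true then (if true then (\w.true) else (\p.false)) else ((\q.(\r.q)) false)) (\s.(let t = s in 9))) then ((if true then (\c.((\d.false) false)) else (\e.false)) (\f.(if (f < f) then (f < f) else true))) else false)
step 9: [if@0.0] (if ((if true then (\w.true) else (\p.false)) (\s.(let t = s in 9))) then ((if true then (\c.((\d.false) false)) else (\e.false)) (\f.(if (f < f) then (f < f) else true))) else false)
step 10: [if@0.0] (if ((\w.true) (\s.(let t = s in 9))) then ((if true then (\c.((\d.false) false)) else (\e.false)) (\f.(if (f < f) then (f < f) else true))) else false)
step 11: [beta@0] (if true then ((if true then (\c.((\d.false) false)) else (\e.false)) (\f.(if (f < f) then (f < f) else true))) else false)
step 12: [if@root] ((if true then (\c.((\d.false) false)) else (\e.false)) (\f.(if (f < f) then (f < f) else true)))
step 13: [if@0] ((\c.((\d.false) false)) (\f.(if (f < f) then (f < f) else true)))
step 14: [beta@root] ((\d.false) false)
step 15: [beta@root] false

Answer: false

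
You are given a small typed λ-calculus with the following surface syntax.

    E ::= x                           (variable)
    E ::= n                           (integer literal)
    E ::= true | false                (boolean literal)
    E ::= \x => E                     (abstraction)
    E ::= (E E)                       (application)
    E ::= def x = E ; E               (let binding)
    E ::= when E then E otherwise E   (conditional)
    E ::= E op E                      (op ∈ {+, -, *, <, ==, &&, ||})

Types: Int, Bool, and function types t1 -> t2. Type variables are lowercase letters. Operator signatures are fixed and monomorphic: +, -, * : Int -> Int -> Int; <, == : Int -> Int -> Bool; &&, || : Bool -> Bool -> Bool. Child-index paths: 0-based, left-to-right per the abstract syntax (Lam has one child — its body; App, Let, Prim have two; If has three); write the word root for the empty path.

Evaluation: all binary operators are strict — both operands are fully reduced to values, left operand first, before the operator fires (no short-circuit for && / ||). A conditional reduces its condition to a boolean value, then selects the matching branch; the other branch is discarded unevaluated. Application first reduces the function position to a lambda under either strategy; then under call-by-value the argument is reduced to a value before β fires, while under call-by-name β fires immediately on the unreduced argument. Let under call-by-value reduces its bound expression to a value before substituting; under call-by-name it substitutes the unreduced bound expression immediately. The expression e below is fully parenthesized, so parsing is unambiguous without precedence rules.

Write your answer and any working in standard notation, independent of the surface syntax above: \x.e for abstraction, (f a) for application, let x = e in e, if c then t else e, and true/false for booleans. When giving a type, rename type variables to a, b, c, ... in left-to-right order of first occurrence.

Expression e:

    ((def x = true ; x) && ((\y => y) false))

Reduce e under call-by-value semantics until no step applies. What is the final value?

Trace:
step 0: ((let x = true in x) && ((\y.y) false))
step 1: [let@0] (true && ((\y.y) false))
step 2: [beta@1] (true && false)
step 3: [delta@root] false

Answer: false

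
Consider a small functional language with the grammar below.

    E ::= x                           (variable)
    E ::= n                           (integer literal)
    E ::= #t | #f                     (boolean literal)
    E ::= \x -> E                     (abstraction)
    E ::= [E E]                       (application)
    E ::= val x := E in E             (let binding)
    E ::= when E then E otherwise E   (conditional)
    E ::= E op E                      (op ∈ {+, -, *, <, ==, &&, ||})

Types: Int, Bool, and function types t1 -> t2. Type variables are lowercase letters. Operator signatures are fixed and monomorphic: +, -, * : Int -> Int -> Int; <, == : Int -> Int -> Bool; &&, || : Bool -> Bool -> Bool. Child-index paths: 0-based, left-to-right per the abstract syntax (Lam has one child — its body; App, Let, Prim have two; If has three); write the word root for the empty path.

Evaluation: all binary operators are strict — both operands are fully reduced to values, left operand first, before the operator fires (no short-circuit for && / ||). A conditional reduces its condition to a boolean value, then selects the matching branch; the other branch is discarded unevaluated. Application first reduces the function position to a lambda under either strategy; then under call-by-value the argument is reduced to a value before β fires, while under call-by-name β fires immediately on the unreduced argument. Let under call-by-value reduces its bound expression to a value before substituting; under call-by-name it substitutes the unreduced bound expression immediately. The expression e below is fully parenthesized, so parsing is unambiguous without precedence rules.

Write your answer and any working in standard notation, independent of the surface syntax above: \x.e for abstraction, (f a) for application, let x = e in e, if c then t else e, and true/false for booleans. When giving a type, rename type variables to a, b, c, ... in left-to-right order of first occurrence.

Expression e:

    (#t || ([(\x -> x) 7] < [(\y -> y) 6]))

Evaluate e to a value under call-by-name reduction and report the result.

Answer: true

Trace:
step 0: (true || (((\x.x) 7) < ((\y.y) 6)))
step 1: [beta@1.0] (true || (7 < ((\y.y) 6)))
step 2: [beta@1.1] (true || (7 < 6))
step 3: [delta@1] (true || false)
step 4: [delta@root] true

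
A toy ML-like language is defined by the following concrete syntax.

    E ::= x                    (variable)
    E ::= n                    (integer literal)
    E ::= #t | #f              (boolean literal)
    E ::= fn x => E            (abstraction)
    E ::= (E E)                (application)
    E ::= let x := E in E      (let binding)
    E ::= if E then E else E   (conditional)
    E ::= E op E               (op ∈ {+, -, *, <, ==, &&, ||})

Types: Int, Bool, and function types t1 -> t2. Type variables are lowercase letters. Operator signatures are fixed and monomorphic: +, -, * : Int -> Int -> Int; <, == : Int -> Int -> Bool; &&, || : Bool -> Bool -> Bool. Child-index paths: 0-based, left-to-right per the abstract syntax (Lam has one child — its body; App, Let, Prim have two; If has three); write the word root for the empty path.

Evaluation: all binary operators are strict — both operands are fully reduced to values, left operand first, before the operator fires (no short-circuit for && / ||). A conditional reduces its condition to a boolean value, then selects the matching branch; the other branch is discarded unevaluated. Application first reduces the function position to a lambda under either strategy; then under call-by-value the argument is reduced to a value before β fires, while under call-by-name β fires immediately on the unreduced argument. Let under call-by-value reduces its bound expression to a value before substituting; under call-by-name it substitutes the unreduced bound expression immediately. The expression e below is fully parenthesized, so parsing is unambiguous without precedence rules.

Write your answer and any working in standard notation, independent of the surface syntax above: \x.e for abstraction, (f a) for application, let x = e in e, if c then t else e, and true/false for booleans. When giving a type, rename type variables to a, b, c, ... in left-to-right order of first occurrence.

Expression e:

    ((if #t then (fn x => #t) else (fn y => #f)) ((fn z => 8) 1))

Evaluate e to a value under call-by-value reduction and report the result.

Answer: true

Working:
step 0: ((if true then (\x.true) else (\y.false)) ((\z.8) 1))
step 1: [if@0] ((\x.true) ((\z.8) 1))
step 2: [beta@1] ((\x.true) 8)
step 3: [beta@root] true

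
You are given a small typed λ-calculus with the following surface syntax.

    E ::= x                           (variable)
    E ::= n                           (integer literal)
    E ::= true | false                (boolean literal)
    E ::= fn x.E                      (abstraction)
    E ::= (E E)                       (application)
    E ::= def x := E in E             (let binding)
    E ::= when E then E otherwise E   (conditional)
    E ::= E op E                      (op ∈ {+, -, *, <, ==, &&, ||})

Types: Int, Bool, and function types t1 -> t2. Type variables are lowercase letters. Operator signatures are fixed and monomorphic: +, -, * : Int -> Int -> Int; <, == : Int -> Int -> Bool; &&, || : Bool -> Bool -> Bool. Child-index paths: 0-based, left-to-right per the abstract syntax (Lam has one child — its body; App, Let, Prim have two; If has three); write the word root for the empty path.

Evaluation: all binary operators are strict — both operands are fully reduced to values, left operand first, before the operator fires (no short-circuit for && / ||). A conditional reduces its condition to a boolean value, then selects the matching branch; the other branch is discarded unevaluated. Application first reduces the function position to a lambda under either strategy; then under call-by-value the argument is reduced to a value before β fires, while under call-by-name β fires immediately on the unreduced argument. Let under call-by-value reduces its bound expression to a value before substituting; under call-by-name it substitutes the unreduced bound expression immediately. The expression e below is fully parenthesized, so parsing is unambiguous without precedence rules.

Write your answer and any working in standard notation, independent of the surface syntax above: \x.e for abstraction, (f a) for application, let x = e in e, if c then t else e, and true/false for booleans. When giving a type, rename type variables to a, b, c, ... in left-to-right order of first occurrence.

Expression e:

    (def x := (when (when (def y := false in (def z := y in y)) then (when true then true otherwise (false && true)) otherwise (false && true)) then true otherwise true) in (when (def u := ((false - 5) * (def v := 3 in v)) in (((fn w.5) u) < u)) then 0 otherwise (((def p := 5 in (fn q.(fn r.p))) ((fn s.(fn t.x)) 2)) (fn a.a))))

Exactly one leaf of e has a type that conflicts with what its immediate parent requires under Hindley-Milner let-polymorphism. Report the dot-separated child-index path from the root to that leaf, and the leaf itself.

Derivation:
let y : Bool
y : Bool
let z : Bool
y : Bool
  unify Bool ~ Bool
  unify Bool ~ Bool
  unify Bool ~ Bool
  unify Bool ~ Bool
  unify Bool ~ Bool
  unify Bool ~ Bool
  unify Bool ~ Bool
  unify Bool ~ Bool
  unify Bool ~ Bool
  unify Bool ~ Bool
let x : Bool
  unify Bool ~ Int
  FAIL: mismatch Bool ~ Int

Answer: 1.0.0.0.0 : false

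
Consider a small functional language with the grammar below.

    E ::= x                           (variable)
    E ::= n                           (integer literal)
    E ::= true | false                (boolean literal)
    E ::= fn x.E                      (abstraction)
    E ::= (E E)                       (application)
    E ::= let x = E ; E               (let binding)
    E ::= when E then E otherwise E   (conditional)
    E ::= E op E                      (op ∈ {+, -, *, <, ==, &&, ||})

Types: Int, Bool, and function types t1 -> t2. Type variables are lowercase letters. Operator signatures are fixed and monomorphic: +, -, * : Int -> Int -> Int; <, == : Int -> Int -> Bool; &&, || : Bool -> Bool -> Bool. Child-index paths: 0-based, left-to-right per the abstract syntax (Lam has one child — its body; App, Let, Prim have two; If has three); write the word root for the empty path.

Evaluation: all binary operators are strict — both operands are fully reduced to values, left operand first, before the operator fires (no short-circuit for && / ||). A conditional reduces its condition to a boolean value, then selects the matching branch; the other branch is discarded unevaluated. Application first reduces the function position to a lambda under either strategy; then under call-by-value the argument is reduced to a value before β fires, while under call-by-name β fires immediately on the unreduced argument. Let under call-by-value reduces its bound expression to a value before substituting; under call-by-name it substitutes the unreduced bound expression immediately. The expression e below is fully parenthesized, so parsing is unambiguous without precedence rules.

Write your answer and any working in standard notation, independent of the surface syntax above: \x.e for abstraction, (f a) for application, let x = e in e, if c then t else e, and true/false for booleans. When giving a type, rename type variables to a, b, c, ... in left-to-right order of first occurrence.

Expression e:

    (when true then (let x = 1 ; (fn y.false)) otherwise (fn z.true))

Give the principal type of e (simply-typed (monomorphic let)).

Answer: a -> Bool

Trace:
  unify Bool ~ Bool
let x : Int
\y._ : a -> Bool
\z._ : b -> Bool
  unify a -> Bool ~ b -> Bool
  unify a ~ b
  unify Bool ~ Bool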